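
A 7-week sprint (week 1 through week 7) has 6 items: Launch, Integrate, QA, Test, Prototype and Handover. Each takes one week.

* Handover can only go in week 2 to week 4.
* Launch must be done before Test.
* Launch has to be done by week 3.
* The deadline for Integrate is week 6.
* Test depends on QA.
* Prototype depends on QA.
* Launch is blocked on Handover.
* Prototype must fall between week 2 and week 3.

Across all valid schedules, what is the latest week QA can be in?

Downstream work caps QA at week 2.
QA at week 2 is achievable: QA=week 2; Integrate=week 1; Test=week 4; Prototype=week 3; Launch=week 3; Handover=week 2.

week 2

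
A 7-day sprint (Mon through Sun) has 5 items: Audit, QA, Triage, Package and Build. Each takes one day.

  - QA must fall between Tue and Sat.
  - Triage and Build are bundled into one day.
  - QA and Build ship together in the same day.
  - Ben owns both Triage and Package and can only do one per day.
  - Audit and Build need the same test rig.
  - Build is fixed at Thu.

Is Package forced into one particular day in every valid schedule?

Package can be Mon (e.g. Audit=Mon; Package=Mon; Triage=Thu; Build=Thu; QA=Thu) or Tue (e.g. Audit=Mon; Triage=Thu; QA=Thu; Package=Tue; Build=Thu).

No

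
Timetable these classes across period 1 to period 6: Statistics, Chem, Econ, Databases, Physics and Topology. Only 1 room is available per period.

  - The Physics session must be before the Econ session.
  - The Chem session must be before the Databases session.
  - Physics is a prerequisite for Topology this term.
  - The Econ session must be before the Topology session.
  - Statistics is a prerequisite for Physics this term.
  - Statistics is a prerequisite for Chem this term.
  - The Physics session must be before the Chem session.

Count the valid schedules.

6

Splitting on Chem: it can be period 3 (3), period 4 (2), period 5 (1). Listing each branch's schedules as (Statistics, Econ, Databases, Physics, Topology) by period number:
Chem=period 3: (1,4,5,2,6) (1,4,6,2,5) (1,5,4,2,6) — 3.
Chem=period 4: (1,3,5,2,6) (1,3,6,2,5) — 2.
Chem=period 5: (1,3,6,2,4) — 1.
Summing: 3 + 2 + 1 = 6.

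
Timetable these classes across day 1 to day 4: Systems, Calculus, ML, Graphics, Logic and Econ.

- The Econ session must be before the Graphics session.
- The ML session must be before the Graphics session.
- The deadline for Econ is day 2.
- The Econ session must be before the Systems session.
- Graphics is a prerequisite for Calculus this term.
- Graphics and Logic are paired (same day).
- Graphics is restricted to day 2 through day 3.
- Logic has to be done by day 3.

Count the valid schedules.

16

Splitting on Systems: it can be day 2 (4), day 3 (6), day 4 (6). Listing each branch's schedules as (Calculus, ML, Graphics, Logic, Econ) by day number:
Systems=day 2: (3,1,2,2,1) (4,1,2,2,1) (4,1,3,3,1) (4,2,3,3,1) — 4.
Systems=day 3: (3,1,2,2,1) (4,1,2,2,1) (4,1,3,3,1) (4,1,3,3,2) (4,2,3,3,1) (4,2,3,3,2) — 6.
Systems=day 4: (3,1,2,2,1) (4,1,2,2,1) (4,1,3,3,1) (4,1,3,3,2) (4,2,3,3,1) (4,2,3,3,2) — 6.
Summing: 4 + 6 + 6 = 16.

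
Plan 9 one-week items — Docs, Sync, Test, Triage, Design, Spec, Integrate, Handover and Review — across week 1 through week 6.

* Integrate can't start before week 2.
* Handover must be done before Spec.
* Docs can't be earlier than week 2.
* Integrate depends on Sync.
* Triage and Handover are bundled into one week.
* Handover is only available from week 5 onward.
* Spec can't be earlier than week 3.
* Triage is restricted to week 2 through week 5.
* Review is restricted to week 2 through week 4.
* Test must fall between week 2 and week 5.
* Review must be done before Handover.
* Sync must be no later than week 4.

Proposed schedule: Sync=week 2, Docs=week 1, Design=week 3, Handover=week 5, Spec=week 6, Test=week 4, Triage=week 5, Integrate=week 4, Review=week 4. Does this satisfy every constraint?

Invalid. Docs can't be earlier than week 2.

Handover must be done before Spec — holds.
Spec can't be earlier than week 3 — holds.
Review is restricted to week 2 through week 4 — holds.
Triage is restricted to week 2 through week 5 — holds.
Triage and Handover are bundled into one week — holds.
Integrate can't start before week 2 — holds.
Integrate depends on Sync — holds.
Sync must be no later than week 4 — holds.
Docs can't be earlier than week 2 — violated.
Review must be done before Handover — holds.
Test must fall between week 2 and week 5 — holds.
Handover is only available from week 5 onward — holds.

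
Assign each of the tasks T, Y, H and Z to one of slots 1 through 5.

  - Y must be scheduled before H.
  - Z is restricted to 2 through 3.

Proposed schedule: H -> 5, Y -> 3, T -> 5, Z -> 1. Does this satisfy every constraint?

No — it violates: Z is restricted to 2 through 3

Z is restricted to 2 through 3 — violated.
Y must be scheduled before H — holds.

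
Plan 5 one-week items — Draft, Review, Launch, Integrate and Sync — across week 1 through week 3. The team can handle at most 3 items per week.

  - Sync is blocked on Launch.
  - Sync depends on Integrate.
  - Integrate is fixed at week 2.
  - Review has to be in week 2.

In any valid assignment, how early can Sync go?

Precedence pushes Sync to at least week 3.
Sync at week 3 is achievable: Sync -> week 3, Review -> week 2, Integrate -> week 2, Launch -> week 1, Draft -> week 1.

week 3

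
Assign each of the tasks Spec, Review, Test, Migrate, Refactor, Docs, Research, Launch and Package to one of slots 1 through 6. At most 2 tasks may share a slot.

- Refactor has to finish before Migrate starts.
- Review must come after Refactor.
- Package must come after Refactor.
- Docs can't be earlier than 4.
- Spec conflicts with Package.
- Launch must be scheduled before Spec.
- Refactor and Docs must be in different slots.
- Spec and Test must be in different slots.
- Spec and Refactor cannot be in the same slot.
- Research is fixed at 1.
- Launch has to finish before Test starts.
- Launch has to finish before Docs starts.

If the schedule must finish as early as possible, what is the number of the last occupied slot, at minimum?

slot 5

The precedence chain requires at least 2 distinct slots.
With at most 2 per slot and 9 tasks, at least 5 slots are needed.
Docs can't be placed before 4, so the schedule must run through at least slot 4.
5 works (last occupied slot: 5): for example Launch in 2; Migrate in 3; Package in 5; Research in 1; Refactor in 1; Docs in 4; Review in 2; Spec in 3; Test in 4.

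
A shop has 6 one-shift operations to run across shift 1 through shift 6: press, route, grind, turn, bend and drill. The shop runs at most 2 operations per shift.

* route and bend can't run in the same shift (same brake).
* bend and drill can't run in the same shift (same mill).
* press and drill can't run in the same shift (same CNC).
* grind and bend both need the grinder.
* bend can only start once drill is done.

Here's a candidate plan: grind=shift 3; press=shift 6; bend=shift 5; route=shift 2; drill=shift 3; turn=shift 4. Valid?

route and bend can't run in the same shift (same brake) — holds.
bend and drill can't run in the same shift (same mill) — holds.
The shop runs at most 2 operations per shift — holds.
bend can only start once drill is done — holds.
grind and bend both need the grinder — holds.
press and drill can't run in the same shift (same CNC) — holds.

Yes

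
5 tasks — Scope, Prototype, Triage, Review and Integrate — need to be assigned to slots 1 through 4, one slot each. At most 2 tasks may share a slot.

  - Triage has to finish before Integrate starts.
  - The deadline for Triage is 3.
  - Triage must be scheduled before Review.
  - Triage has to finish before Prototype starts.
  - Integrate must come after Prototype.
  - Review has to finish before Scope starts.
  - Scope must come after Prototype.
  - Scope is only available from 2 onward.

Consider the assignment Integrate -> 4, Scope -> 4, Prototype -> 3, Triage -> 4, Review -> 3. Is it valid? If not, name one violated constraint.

Integrate must come after Prototype — holds.
Triage must be scheduled before Review — violated.
Scope must come after Prototype — holds.
Triage has to finish before Integrate starts — violated.
At most 2 tasks may share a slot — violated.
The deadline for Triage is 3 — violated.
Triage has to finish before Prototype starts — violated.
Scope is only available from 2 onward — holds.
Review has to finish before Scope starts — holds.

No — it violates: The deadline for Triage is 3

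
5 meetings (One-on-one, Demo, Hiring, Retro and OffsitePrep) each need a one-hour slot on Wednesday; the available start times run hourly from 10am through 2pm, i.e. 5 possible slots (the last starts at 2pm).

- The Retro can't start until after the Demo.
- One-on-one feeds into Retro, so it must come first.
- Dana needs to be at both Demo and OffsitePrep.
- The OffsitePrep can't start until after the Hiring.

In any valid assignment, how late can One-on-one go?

1pm

Downstream work caps One-on-one at 1pm.
One-on-one at 1pm is achievable: Hiring in 10am, OffsitePrep in 11am, Demo in 10am, Retro in 2pm, One-on-one in 1pm.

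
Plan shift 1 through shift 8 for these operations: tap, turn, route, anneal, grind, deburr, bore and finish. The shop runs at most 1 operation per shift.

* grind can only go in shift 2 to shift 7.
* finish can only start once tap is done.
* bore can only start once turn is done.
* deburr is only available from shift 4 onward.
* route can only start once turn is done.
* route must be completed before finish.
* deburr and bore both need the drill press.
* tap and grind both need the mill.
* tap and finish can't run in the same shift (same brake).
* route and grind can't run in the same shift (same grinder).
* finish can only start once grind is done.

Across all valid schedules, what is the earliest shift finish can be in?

Precedence pushes finish to at least shift 3.
finish at shift 5 is achievable: deburr in shift 6; grind in shift 2; turn in shift 1; bore in shift 7; anneal in shift 8; tap in shift 4; finish in shift 5; route in shift 3.
Nothing earlier works — the conflict and capacity constraints rule out every shift before shift 5.

shift 5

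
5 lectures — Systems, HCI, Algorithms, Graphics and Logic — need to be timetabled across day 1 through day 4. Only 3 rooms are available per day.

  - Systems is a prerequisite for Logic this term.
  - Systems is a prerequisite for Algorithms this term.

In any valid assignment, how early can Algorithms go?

Precedence pushes Algorithms to at least day 2.
Algorithms at day 2 is achievable: HCI in day 1; Systems in day 1; Graphics in day 1; Logic in day 2; Algorithms in day 2.

day 2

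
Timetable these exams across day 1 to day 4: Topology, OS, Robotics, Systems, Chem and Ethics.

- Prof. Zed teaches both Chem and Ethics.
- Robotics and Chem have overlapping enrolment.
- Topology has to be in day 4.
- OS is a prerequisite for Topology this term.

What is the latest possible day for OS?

day 3

Downstream work caps OS at day 3.
OS at day 3 is achievable: Systems in day 1, Ethics in day 1, Robotics in day 1, OS in day 3, Chem in day 2, Topology in day 4.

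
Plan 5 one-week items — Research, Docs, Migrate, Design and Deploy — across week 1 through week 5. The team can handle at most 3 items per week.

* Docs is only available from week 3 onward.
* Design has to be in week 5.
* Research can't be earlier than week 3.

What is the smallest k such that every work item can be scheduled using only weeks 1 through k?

5 weeks

With at most 3 per week and 5 work items, at least 2 weeks are needed.
Design can't be placed before week 5, so the schedule must run through at least week 5.
5 works (last occupied week: week 5): for example Design=week 5; Migrate=week 1; Docs=week 3; Deploy=week 1; Research=week 3.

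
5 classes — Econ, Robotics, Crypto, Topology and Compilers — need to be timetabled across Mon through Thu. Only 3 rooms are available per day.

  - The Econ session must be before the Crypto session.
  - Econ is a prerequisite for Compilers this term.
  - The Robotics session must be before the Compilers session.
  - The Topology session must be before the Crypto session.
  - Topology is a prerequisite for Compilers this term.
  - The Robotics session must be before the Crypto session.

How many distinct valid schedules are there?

Splitting on Econ: it can be Mon (26), Tue (21), Wed (9). Listing each branch's schedules as (Robotics, Crypto, Topology, Compilers):
Econ=Mon: (Mon,Tue,Mon,Tue) (Mon,Tue,Mon,Wed) (Mon,Tue,Mon,Thu) (Mon,Wed,Mon,Tue) (Mon,Wed,Mon,Wed) (Mon,Wed,Mon,Thu) (Mon,Wed,Tue,Wed) (Mon,Wed,Tue,Thu) (Mon,Thu,Mon,Tue) (Mon,Thu,Mon,Wed) (Mon,Thu,Mon,Thu) (Mon,Thu,Tue,Wed) (Mon,Thu,Tue,Thu) (Mon,Thu,Wed,Thu) (Tue,Wed,Mon,Wed) (Tue,Wed,Mon,Thu) (Tue,Wed,Tue,Wed) (Tue,Wed,Tue,Thu) (Tue,Thu,Mon,Wed) (Tue,Thu,Mon,Thu) (Tue,Thu,Tue,Wed) (Tue,Thu,Tue,Thu) (Tue,Thu,Wed,Thu) (Wed,Thu,Mon,Thu) (Wed,Thu,Tue,Thu) (Wed,Thu,Wed,Thu) — 26.
Econ=Tue: (Mon,Wed,Mon,Wed) (Mon,Wed,Mon,Thu) (Mon,Wed,Tue,Wed) (Mon,Wed,Tue,Thu) (Mon,Thu,Mon,Wed) (Mon,Thu,Mon,Thu) (Mon,Thu,Tue,Wed) (Mon,Thu,Tue,Thu) (Mon,Thu,Wed,Thu) (Tue,Wed,Mon,Wed) (Tue,Wed,Mon,Thu) (Tue,Wed,Tue,Wed) (Tue,Wed,Tue,Thu) (Tue,Thu,Mon,Wed) (Tue,Thu,Mon,Thu) (Tue,Thu,Tue,Wed) (Tue,Thu,Tue,Thu) (Tue,Thu,Wed,Thu) (Wed,Thu,Mon,Thu) (Wed,Thu,Tue,Thu) (Wed,Thu,Wed,Thu) — 21.
Econ=Wed: (Mon,Thu,Mon,Thu) (Mon,Thu,Tue,Thu) (Mon,Thu,Wed,Thu) (Tue,Thu,Mon,Thu) (Tue,Thu,Tue,Thu) (Tue,Thu,Wed,Thu) (Wed,Thu,Mon,Thu) (Wed,Thu,Tue,Thu) (Wed,Thu,Wed,Thu) — 9.
Summing: 26 + 21 + 9 = 56.

56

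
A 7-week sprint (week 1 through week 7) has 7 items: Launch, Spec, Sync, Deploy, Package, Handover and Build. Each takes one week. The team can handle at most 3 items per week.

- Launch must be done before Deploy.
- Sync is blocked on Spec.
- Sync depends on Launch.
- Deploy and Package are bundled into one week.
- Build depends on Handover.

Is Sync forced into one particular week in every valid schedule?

Sync can be week 2 (e.g. Build=week 3, Deploy=week 2, Launch=week 1, Package=week 2, Sync=week 2, Handover=week 1, Spec=week 1) or week 3 (e.g. Launch -> week 1, Spec -> week 1, Deploy -> week 2, Build -> week 2, Handover -> week 1, Package -> week 2, Sync -> week 3).

No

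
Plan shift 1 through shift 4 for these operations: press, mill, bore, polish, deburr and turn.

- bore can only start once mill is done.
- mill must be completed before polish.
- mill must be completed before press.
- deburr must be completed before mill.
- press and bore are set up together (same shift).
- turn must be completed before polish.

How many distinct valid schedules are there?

Splitting on press: it can be shift 3 (5), shift 4 (11). Listing each branch's schedules as (mill, bore, polish, deburr, turn) by shift number:
press=shift 3: (2,3,3,1,1) (2,3,3,1,2) (2,3,4,1,1) (2,3,4,1,2) (2,3,4,1,3) — 5.
press=shift 4: (2,4,3,1,1) (2,4,3,1,2) (2,4,4,1,1) (2,4,4,1,2) (2,4,4,1,3) (3,4,4,1,1) (3,4,4,1,2) (3,4,4,1,3) (3,4,4,2,1) (3,4,4,2,2) (3,4,4,2,3) — 11.
Summing: 5 + 11 = 16.

16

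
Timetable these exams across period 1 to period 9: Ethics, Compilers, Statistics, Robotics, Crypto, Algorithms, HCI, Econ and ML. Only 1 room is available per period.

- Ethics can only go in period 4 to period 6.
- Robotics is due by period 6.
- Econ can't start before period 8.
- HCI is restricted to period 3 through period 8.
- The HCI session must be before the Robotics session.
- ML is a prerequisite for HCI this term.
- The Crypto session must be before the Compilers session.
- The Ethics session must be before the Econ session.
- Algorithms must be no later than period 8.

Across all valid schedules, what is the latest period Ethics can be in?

Ethics is available from period 4; Ethics's own window allows nothing later than period 6.
Ethics at period 6 is achievable: Compilers=period 7, Ethics=period 6, Crypto=period 5, HCI=period 3, Robotics=period 4, ML=period 2, Statistics=period 9, Econ=period 8, Algorithms=period 1.

period 6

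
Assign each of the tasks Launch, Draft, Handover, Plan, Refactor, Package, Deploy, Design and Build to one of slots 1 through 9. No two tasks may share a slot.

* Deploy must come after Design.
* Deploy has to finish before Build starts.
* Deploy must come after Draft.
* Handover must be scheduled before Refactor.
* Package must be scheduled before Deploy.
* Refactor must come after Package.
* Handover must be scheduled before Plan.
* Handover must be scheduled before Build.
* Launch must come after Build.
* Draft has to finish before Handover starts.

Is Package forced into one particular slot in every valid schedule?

No

Package can be 1 (e.g. Handover -> 3; Deploy -> 5; Design -> 4; Build -> 6; Plan -> 9; Refactor -> 7; Package -> 1; Launch -> 8; Draft -> 2) or 2 (e.g. Launch -> 8; Refactor -> 7; Handover -> 3; Deploy -> 5; Draft -> 1; Package -> 2; Plan -> 9; Build -> 6; Design -> 4).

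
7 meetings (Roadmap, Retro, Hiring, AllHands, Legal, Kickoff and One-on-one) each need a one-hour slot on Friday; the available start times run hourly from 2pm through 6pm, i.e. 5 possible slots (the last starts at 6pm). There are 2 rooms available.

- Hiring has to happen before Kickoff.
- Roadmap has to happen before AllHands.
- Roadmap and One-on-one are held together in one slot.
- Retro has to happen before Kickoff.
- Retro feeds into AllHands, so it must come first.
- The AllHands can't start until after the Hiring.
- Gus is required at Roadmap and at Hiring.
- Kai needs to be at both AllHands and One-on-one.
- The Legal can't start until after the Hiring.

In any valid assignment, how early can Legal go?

3pm

Precedence pushes Legal to at least 3pm.
Legal at 3pm is achievable: Roadmap=4pm, Legal=3pm, Hiring=2pm, Retro=2pm, Kickoff=3pm, One-on-one=4pm, AllHands=5pm.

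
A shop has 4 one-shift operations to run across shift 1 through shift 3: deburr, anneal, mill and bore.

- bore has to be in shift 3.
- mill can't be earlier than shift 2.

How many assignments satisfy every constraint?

18

Splitting on deburr: it can be shift 1 (6), shift 2 (6), shift 3 (6). Listing each branch's schedules as (anneal, mill, bore) by shift number:
deburr=shift 1: (1,2,3) (1,3,3) (2,2,3) (2,3,3) (3,2,3) (3,3,3) — 6.
deburr=shift 2: (1,2,3) (1,3,3) (2,2,3) (2,3,3) (3,2,3) (3,3,3) — 6.
deburr=shift 3: (1,2,3) (1,3,3) (2,2,3) (2,3,3) (3,2,3) (3,3,3) — 6.
Summing: 6 + 6 + 6 = 18.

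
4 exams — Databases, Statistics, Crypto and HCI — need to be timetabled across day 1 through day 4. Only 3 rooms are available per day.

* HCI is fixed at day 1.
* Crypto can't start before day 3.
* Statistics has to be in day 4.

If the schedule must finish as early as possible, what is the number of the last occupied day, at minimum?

With at most 3 per day and 4 exams, at least 2 days are needed.
Statistics can't be placed before day 4, so the schedule must run through at least day 4.
4 works (last occupied day: day 4): for example HCI in day 1, Statistics in day 4, Databases in day 1, Crypto in day 3.

day 4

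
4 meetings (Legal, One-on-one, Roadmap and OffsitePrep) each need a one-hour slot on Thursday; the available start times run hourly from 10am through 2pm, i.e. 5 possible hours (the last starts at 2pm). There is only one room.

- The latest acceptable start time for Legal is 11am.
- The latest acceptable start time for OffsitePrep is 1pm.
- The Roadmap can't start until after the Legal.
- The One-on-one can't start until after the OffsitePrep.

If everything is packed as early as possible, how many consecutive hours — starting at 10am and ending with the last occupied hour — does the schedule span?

The precedence chain requires at least 2 distinct hours.
With at most 1 per hour and 4 meetings, at least 4 hours are needed.
4 works (last occupied hour: 1pm): for example One-on-one in 12pm; Legal in 10am; OffsitePrep in 11am; Roadmap in 1pm.

4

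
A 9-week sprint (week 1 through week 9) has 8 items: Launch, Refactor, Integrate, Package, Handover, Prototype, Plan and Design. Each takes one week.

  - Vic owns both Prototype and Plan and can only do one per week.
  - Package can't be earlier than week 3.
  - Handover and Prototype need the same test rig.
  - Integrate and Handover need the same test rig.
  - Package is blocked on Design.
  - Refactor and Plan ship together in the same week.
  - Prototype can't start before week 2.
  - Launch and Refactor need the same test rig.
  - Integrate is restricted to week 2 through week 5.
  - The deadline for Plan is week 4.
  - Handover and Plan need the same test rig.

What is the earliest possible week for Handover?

Handover at week 1 is achievable: Handover=week 1; Plan=week 2; Integrate=week 2; Refactor=week 2; Design=week 1; Prototype=week 3; Package=week 3; Launch=week 1.

week 1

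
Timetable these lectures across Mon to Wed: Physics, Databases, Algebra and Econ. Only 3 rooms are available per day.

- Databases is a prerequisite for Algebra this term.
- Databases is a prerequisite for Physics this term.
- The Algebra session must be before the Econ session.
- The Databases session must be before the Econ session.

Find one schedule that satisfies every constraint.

Physics=Tue, Databases=Mon, Algebra=Tue, Econ=Wed

Checking: Databases(Mon) before Econ(Wed); Algebra(Tue) before Econ(Wed); Databases(Mon) before Algebra(Tue); Databases(Mon) before Physics(Tue); max 2 per day (cap 3).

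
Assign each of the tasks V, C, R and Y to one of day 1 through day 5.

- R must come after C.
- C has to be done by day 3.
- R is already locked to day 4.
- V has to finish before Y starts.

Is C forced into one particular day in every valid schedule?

C can be day 1 (e.g. C in day 1, Y in day 2, R in day 4, V in day 1) or day 2 (e.g. Y in day 2, V in day 1, R in day 4, C in day 2).

No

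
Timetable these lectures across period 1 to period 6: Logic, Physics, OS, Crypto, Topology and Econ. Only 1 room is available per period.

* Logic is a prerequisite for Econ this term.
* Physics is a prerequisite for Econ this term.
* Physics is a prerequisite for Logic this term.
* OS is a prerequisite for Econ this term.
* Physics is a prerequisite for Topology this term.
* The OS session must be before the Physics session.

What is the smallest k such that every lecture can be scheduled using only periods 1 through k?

The precedence chain requires at least 4 distinct periods.
With at most 1 per period and 6 lectures, at least 6 periods are needed.
6 works (last occupied period: period 6): for example OS=period 1; Logic=period 3; Topology=period 5; Econ=period 4; Physics=period 2; Crypto=period 6.

6 periods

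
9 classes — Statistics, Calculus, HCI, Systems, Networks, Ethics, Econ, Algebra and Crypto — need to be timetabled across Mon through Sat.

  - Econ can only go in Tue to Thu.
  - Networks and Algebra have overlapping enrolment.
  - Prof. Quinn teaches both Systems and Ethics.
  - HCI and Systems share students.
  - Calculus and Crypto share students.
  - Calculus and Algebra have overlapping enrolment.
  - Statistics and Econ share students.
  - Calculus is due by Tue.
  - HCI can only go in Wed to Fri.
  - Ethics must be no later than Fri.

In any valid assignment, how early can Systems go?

Systems at Mon is achievable: Statistics -> Mon, Systems -> Mon, Algebra -> Tue, Calculus -> Mon, Econ -> Tue, Ethics -> Tue, Networks -> Mon, HCI -> Wed, Crypto -> Tue.

Mon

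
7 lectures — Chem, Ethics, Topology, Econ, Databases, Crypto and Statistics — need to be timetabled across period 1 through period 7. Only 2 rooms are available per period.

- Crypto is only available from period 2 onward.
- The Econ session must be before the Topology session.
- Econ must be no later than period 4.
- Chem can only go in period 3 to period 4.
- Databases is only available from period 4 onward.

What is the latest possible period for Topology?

Precedence pushes Topology to at least period 2.
Topology at period 7 is achievable: Chem=period 3, Databases=period 4, Econ=period 1, Crypto=period 2, Ethics=period 1, Topology=period 7, Statistics=period 2.

period 7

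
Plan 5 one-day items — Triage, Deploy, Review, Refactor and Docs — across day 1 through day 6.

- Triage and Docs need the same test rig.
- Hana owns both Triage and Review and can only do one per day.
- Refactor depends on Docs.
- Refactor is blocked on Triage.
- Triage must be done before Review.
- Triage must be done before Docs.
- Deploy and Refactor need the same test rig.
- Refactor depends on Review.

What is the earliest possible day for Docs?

Precedence pushes Docs to at least day 2; downstream work caps Docs at day 5.
Docs at day 2 is achievable: Triage=day 1, Docs=day 2, Review=day 2, Deploy=day 1, Refactor=day 3.

day 2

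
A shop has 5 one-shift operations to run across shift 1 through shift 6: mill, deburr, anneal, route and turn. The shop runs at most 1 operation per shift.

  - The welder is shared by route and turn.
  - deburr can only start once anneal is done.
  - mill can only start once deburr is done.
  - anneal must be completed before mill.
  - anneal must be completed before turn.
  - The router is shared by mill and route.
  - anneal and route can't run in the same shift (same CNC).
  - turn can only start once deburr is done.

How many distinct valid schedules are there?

60

Splitting on mill: it can be shift 3 (6), shift 4 (14), shift 5 (20), shift 6 (20). Listing each branch's schedules as (deburr, anneal, route, turn) by shift number:
mill=shift 3: (2,1,4,5) (2,1,4,6) (2,1,5,4) (2,1,5,6) (2,1,6,4) (2,1,6,5) — 6.
mill=shift 4: (2,1,3,5) (2,1,3,6) (2,1,5,3) (2,1,5,6) (2,1,6,3) (2,1,6,5) (3,1,2,5) (3,1,2,6) (3,1,5,6) (3,1,6,5) (3,2,1,5) (3,2,1,6) (3,2,5,6) (3,2,6,5) — 14.
mill=shift 5: (2,1,3,4) (2,1,3,6) (2,1,4,3) (2,1,4,6) (2,1,6,3) (2,1,6,4) (3,1,2,4) (3,1,2,6) (3,1,4,6) (3,1,6,4) (3,2,1,4) (3,2,1,6) (3,2,4,6) (3,2,6,4) (4,1,2,6) (4,1,3,6) (4,2,1,6) (4,2,3,6) (4,3,1,6) (4,3,2,6) — 20.
mill=shift 6: (2,1,3,4) (2,1,3,5) (2,1,4,3) (2,1,4,5) (2,1,5,3) (2,1,5,4) (3,1,2,4) (3,1,2,5) (3,1,4,5) (3,1,5,4) (3,2,1,4) (3,2,1,5) (3,2,4,5) (3,2,5,4) (4,1,2,5) (4,1,3,5) (4,2,1,5) (4,2,3,5) (4,3,1,5) (4,3,2,5) — 20.
Summing: 6 + 14 + 20 + 20 = 60.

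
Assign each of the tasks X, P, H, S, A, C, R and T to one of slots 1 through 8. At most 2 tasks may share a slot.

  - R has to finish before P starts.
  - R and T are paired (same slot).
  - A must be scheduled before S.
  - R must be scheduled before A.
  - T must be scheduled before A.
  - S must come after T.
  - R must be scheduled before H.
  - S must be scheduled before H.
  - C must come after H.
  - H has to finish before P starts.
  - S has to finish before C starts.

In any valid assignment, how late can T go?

Downstream work caps T at 4.
T at 4 is achievable: R=4; C=8; X=1; A=5; H=7; T=4; S=6; P=8.

4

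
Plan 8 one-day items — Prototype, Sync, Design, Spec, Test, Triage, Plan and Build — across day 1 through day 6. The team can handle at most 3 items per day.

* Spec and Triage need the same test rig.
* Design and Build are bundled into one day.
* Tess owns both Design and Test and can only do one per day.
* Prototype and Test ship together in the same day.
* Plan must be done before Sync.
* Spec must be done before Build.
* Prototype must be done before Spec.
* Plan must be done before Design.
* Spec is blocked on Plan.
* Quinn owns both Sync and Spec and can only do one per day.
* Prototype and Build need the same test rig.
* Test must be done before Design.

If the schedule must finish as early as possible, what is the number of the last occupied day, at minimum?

day 4

The precedence chain requires at least 3 distinct days.
With at most 3 per day and 8 tasks, at least 3 days are needed.
Could 3 days be enough, i.e. nothing placed later than day 3? No: Sync must come after Plan (at day 1 or later) → {day 2, day 3}; Plan must come before Sync (at day 3 or earlier) → {day 1, day 2}; Build must come after Spec (at day 1 or later) → {day 2, day 3}; Spec must come before Build (at day 3 or earlier) → {day 1, day 2}; Design must come after Plan (at day 1 or later) → {day 2, day 3}; Spec must come after Prototype (at day 1 or later) → {day 2}; Prototype must come before Spec (at day 2 or earlier) → {day 1}; Plan must come before Spec (at day 2 or earlier) → {day 1}; Test must come before Design (at day 3 or earlier) → {day 1, day 2}; Test must be in the same day as Prototype (in {day 1}) → {day 1}; Triage can't share with Spec (day 2) → {day 1, day 3}; Sync can't share with Spec (day 2) → {day 3}; Triage can't use day 1, already full with Prototype, Test and Plan (limit 3) → {day 3}; Build must come after Spec (at day 2 or later) → {day 3}; Design must be in the same day as Build (in {day 3}) → {day 3}; that puts Sync, Design, Triage and Build all in day 3 — more than 3 per day.
So 3 days is not enough.
4 works (last occupied day: day 4): for example Prototype -> day 1, Design -> day 3, Sync -> day 3, Spec -> day 2, Test -> day 1, Build -> day 3, Triage -> day 4, Plan -> day 1.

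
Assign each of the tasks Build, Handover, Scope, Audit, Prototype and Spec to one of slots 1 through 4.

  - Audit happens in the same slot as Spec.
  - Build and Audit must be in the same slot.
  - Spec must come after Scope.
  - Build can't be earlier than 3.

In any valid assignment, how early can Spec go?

3

Spec must be in the same slot as Build, which can't be before 3, so Spec is at least 3.
Spec at 3 is achievable: Scope=1, Audit=3, Spec=3, Prototype=1, Handover=1, Build=3.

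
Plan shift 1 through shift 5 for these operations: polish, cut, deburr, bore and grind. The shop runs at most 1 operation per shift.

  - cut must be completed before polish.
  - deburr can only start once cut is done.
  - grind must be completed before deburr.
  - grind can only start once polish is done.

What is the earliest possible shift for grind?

shift 3

Precedence pushes grind to at least shift 3; downstream work caps grind at shift 4.
grind at shift 3 is achievable: grind=shift 3; polish=shift 2; cut=shift 1; bore=shift 5; deburr=shift 4.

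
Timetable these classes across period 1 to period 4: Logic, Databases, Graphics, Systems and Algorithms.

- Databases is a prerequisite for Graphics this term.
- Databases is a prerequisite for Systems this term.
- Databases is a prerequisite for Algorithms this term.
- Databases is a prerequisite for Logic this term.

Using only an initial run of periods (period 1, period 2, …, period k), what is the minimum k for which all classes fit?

The precedence chain requires at least 2 distinct periods.
2 works (last occupied period: period 2): for example Databases=period 1, Graphics=period 2, Logic=period 2, Systems=period 2, Algorithms=period 2.

2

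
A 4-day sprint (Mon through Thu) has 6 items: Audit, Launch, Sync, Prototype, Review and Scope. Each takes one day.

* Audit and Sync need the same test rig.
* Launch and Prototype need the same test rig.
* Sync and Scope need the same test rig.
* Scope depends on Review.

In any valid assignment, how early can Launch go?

Launch at Mon is achievable: Scope=Tue, Prototype=Tue, Launch=Mon, Sync=Wed, Review=Mon, Audit=Mon.

Mon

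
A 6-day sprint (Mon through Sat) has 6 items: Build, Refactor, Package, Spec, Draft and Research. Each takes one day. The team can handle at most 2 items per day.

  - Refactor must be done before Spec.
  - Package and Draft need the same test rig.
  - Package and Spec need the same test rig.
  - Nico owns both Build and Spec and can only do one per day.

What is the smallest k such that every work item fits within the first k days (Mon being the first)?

3

The precedence chain requires at least 2 distinct days.
With at most 2 per day and 6 work items, at least 3 days are needed.
3 works (last occupied day: Wed): for example Draft -> Tue, Spec -> Tue, Package -> Wed, Refactor -> Mon, Research -> Wed, Build -> Mon.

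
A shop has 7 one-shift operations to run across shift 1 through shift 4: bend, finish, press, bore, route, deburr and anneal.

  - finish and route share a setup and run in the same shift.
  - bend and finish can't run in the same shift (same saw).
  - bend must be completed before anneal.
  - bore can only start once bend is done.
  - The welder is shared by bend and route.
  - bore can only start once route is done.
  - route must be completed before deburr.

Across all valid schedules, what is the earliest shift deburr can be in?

shift 2

Precedence pushes deburr to at least shift 2.
deburr at shift 2 is achievable: finish in shift 1, anneal in shift 3, bore in shift 3, press in shift 1, bend in shift 2, route in shift 1, deburr in shift 2.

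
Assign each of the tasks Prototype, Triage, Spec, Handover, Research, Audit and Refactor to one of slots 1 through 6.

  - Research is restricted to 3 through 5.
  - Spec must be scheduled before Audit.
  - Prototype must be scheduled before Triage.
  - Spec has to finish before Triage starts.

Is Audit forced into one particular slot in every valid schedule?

Audit can be 2 (e.g. Prototype=1; Refactor=1; Research=3; Triage=2; Audit=2; Spec=1; Handover=1) or 3 (e.g. Triage=2; Research=3; Prototype=1; Spec=1; Audit=3; Handover=1; Refactor=1).

No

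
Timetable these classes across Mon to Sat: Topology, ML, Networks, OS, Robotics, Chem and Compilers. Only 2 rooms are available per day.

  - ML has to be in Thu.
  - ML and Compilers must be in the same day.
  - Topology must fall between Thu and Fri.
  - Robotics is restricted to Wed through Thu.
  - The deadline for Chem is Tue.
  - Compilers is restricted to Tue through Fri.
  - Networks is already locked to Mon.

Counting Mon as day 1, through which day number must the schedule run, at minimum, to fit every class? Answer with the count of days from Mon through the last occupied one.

5

With at most 2 per day and 7 classes, at least 4 days are needed.
Topology can't be placed before Thu — that is day 4 counting from Mon — so the schedule must run through at least 4 days.
Could 4 days be enough, i.e. nothing placed later than Thu? No: Topology's window within 4 days is {Thu}; ML's window within 4 days is {Thu}; Compilers's window within 4 days is {Tue, Wed, Thu}; Compilers must be in the same day as ML (in {Thu}) → {Thu}; that puts Topology, ML and Compilers all in Thu — more than 2 per day.
So 4 days is not enough.
5 works (last occupied day: Fri): for example ML in Thu; Topology in Fri; Compilers in Thu; Robotics in Wed; Networks in Mon; Chem in Mon; OS in Tue.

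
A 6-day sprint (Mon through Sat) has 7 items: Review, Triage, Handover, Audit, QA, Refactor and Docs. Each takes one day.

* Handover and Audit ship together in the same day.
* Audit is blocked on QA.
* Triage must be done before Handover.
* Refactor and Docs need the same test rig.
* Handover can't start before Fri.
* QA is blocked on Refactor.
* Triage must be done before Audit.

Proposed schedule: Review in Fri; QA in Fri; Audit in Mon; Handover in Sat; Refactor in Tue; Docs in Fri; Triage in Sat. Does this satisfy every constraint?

Triage must be done before Handover — violated.
QA is blocked on Refactor — holds.
Triage must be done before Audit — violated.
Handover and Audit ship together in the same day — violated.
Refactor and Docs need the same test rig — holds.
Audit is blocked on QA — violated.
Handover can't start before Fri — holds.

No — it violates: Triage must be done before Audit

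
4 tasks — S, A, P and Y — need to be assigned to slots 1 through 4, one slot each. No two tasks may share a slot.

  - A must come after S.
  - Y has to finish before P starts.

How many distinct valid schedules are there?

Splitting on S: it can be 1 (3), 2 (2), 3 (1). Listing each branch's schedules as (A, P, Y):
S=1: (2,4,3) (3,4,2) (4,3,2) — 3.
S=2: (3,4,1) (4,3,1) — 2.
S=3: (4,2,1) — 1.
Summing: 3 + 2 + 1 = 6.

6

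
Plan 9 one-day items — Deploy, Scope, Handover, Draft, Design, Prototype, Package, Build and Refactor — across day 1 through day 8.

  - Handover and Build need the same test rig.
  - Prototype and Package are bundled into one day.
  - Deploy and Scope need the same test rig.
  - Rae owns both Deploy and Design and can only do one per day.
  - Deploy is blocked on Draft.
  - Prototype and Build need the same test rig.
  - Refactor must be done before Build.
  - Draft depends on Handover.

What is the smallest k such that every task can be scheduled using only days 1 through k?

3 days

The precedence chain requires at least 3 distinct days.
3 works (last occupied day: day 3): for example Refactor -> day 1; Prototype -> day 1; Design -> day 1; Scope -> day 1; Draft -> day 2; Build -> day 2; Handover -> day 1; Package -> day 1; Deploy -> day 3.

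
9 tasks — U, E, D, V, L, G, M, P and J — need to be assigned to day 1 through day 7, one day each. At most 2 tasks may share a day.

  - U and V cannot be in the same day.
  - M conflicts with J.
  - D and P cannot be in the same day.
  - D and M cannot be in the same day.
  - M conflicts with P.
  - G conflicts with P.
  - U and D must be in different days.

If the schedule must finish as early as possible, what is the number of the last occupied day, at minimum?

With at most 2 per day and 9 tasks, at least 5 days are needed.
5 works (last occupied day: day 5): for example M in day 4; P in day 5; U in day 1; J in day 5; L in day 3; D in day 2; G in day 3; V in day 2; E in day 1.

5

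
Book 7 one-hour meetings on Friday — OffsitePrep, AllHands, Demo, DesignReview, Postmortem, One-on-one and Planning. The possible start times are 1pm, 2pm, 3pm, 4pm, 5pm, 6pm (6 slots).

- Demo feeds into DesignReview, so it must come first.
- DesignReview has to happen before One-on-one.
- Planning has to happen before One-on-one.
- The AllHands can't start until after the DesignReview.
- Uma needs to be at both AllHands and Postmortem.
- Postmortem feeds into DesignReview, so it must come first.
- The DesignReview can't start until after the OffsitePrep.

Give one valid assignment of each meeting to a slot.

OffsitePrep in 1pm, One-on-one in 3pm, Postmortem in 1pm, Planning in 1pm, Demo in 1pm, AllHands in 3pm, DesignReview in 2pm

Checking: Planning(1pm) before One-on-one(3pm); OffsitePrep(1pm) before DesignReview(2pm); Postmortem(1pm) before DesignReview(2pm); DesignReview(2pm) before One-on-one(3pm); DesignReview(2pm) before AllHands(3pm); Demo(1pm) before DesignReview(2pm); AllHands(3pm) != Postmortem(1pm).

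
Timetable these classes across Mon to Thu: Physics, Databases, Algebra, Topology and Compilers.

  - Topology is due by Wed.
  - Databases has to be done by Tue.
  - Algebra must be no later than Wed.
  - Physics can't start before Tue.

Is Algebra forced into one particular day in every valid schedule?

Algebra can be Mon (e.g. Physics -> Tue; Compilers -> Mon; Databases -> Mon; Topology -> Mon; Algebra -> Mon) or Tue (e.g. Physics in Tue, Databases in Mon, Topology in Mon, Compilers in Mon, Algebra in Tue).

No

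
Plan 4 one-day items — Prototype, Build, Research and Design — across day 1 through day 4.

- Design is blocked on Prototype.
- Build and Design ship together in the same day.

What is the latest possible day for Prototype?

day 3

Downstream work caps Prototype at day 3.
Prototype at day 3 is achievable: Research=day 1, Design=day 4, Build=day 4, Prototype=day 3.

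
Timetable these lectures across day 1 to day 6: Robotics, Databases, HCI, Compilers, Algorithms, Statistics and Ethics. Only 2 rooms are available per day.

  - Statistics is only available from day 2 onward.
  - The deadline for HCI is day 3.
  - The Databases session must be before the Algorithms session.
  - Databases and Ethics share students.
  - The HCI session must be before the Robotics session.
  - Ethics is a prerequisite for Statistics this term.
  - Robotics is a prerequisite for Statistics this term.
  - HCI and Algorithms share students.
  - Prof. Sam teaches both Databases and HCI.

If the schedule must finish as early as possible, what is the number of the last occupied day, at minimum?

4

The precedence chain requires at least 3 distinct days.
With at most 2 per day and 7 lectures, at least 4 days are needed.
4 works (last occupied day: day 4): for example HCI -> day 1, Compilers -> day 4, Databases -> day 2, Algorithms -> day 3, Statistics -> day 3, Robotics -> day 2, Ethics -> day 1.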